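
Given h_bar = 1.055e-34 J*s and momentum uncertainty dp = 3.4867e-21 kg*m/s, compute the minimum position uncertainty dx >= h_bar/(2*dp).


dx = h_bar / (2 * dp)
= 1.055e-34 / (2 * 3.4867e-21)
= 1.055e-34 / 6.9734e-21
= 1.5129e-14 m

1.5129e-14


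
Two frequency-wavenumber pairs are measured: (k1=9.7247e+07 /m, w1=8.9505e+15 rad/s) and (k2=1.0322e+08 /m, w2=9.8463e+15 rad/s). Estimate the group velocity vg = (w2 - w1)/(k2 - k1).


vg = (w2 - w1) / (k2 - k1)
= (9.8463e+15 - 8.9505e+15) / (1.0322e+08 - 9.7247e+07)
= 8.9580e+14 / 5.9730e+06
= 1.4997e+08 m/s

1.4997e+08


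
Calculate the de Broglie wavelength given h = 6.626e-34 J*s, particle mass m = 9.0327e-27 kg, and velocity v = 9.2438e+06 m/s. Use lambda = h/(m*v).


lambda = h / (m * v)
= 6.626e-34 / (9.0327e-27 * 9.2438e+06)
= 6.626e-34 / 8.3496e-20
= 7.9357e-15 m

7.9357e-15


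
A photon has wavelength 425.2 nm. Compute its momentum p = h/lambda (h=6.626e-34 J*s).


p = h / lambda
= 6.626e-34 / (425.2e-9)
= 6.626e-34 / 4.2520e-07
= 1.5583e-27 kg*m/s

1.5583e-27


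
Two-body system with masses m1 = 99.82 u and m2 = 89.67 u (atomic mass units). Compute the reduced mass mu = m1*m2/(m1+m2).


mu = m1 * m2 / (m1 + m2)
= 99.82 * 89.67 / (99.82 + 89.67)
= 8950.8594 / 189.49
= 47.2366 u

47.2366


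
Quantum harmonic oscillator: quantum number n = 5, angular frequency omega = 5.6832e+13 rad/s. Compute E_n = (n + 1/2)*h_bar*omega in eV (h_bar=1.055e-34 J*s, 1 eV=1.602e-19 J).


E = (n + 1/2) * h_bar * omega
= (5 + 0.5) * 1.055e-34 * 5.6832e+13
= 5.5 * 5.9958e-21
= 3.2977e-20 J
= 0.2058 eV

0.2058


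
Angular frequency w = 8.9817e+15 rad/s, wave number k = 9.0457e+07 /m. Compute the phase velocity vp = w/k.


vp = w / k
= 8.9817e+15 / 9.0457e+07
= 9.9292e+07 m/s

9.9292e+07


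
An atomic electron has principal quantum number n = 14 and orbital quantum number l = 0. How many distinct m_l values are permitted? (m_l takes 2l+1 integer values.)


m_l ranges from -l to +l in integer steps
So m_l goes from -0 to +0
Count = 2l + 1 = 2*0 + 1
= 1

1


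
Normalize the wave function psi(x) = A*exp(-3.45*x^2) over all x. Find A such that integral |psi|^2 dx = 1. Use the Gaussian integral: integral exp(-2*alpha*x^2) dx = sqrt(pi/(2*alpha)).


integral |psi|^2 dx = A^2 * sqrt(pi/(2*alpha)) = 1
A^2 = sqrt(2*alpha/pi)
= sqrt(2 * 3.45 / pi)
= 1.482005
A = sqrt(1.482005)
= 1.2174

1.2174


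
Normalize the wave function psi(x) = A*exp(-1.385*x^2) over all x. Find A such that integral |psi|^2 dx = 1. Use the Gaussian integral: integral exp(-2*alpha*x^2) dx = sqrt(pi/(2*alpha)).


integral |psi|^2 dx = A^2 * sqrt(pi/(2*alpha)) = 1
A^2 = sqrt(2*alpha/pi)
= sqrt(2 * 1.385 / pi)
= 0.938999
A = sqrt(0.938999)
= 0.969

0.969


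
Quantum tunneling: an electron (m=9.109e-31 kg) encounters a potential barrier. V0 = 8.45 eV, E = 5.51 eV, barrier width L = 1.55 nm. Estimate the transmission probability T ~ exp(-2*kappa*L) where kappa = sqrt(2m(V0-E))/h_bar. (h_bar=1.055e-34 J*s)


V0 - E = 2.94 eV = 4.7099e-19 J
kappa = sqrt(2 * m * (V0-E)) / h_bar
= sqrt(2 * 9.109e-31 * 4.7099e-19) / 1.055e-34
= 8.7802e+09 /m
2*kappa*L = 2 * 8.7802e+09 * 1.55e-9
= 27.2185
T = exp(-27.2185) = 1.510591e-12

1.510591e-12


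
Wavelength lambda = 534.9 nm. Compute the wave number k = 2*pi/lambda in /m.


k = 2 * pi / lambda
= 6.2832 / (534.9e-9)
= 6.2832 / 5.3490e-07
= 1.1746e+07 /m

1.1746e+07


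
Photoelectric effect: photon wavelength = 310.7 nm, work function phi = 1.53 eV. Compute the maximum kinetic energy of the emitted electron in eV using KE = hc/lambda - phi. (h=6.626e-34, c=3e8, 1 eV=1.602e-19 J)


E_photon = hc / lambda
= (6.626e-34)(3e8) / (310.7e-9)
= 6.3978e-19 J
= 3.9936 eV
KE = E_photon - phi
= 3.9936 - 1.53
= 2.4636 eV

2.4636


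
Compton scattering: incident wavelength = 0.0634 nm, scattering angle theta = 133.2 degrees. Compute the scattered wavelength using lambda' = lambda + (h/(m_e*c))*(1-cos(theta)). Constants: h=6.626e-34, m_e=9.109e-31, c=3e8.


Compton wavelength: h/(m_e*c) = 2.4247e-12 m
d_lambda = 2.4247e-12 * (1 - cos(133.2 deg))
= 2.4247e-12 * 1.684547
= 4.0845e-12 m = 0.004085 nm
lambda' = 0.0634 + 0.004085
= 0.067485 nm

0.067485


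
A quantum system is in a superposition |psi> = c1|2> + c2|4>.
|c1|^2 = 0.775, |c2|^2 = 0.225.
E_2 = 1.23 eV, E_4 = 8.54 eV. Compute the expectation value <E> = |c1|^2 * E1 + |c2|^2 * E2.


<E> = |c1|^2 * E1 + |c2|^2 * E2
= 0.775 * 1.23 + 0.225 * 8.54
= 0.9533 + 1.9215
= 2.8747 eV

2.8747


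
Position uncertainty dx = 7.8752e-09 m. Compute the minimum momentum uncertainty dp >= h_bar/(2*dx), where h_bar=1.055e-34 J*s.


dp = h_bar / (2 * dx)
= 1.055e-34 / (2 * 7.8752e-09)
= 1.055e-34 / 1.5750e-08
= 6.6982e-27 kg*m/s

6.6982e-27


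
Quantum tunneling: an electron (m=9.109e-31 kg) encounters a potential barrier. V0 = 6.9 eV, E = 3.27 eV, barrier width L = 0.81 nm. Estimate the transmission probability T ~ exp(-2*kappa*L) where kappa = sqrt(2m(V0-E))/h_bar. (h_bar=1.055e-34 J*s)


V0 - E = 3.63 eV = 5.8153e-19 J
kappa = sqrt(2 * m * (V0-E)) / h_bar
= sqrt(2 * 9.109e-31 * 5.8153e-19) / 1.055e-34
= 9.7562e+09 /m
2*kappa*L = 2 * 9.7562e+09 * 0.81e-9
= 15.8051
T = exp(-15.8051) = 1.367504e-07

1.367504e-07


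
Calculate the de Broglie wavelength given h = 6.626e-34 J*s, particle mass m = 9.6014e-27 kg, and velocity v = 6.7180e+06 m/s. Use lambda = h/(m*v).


lambda = h / (m * v)
= 6.626e-34 / (9.6014e-27 * 6.7180e+06)
= 6.626e-34 / 6.4502e-20
= 1.0273e-14 m

1.0273e-14


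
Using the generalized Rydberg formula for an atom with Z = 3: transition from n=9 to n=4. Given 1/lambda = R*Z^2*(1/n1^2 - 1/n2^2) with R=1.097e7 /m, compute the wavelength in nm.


1/lambda = R * Z^2 * (1/n1^2 - 1/n2^2)
= 1.097e7 * 3^2 * (1/4^2 - 1/9^2)
= 1.097e7 * 9 * (0.0625 - 0.012346)
= 4.9517e+06 /m
lambda = 1 / 4.9517e+06
= 201.9494 nm

201.9494


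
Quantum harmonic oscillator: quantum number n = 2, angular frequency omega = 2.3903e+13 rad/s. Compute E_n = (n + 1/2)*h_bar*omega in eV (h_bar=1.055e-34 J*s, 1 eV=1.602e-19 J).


E = (n + 1/2) * h_bar * omega
= (2 + 0.5) * 1.055e-34 * 2.3903e+13
= 2.5 * 2.5218e-21
= 6.3044e-21 J
= 0.0394 eV

0.0394


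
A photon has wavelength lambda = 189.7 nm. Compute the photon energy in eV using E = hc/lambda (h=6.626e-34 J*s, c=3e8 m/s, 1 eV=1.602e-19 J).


E = hc / lambda
= (6.626e-34)(3e8) / (189.7e-9)
= 1.9878e-25 / 1.8970e-07
= 1.0479e-18 J
Converting to eV: 1.0479e-18 / 1.602e-19
= 6.541 eV

6.541


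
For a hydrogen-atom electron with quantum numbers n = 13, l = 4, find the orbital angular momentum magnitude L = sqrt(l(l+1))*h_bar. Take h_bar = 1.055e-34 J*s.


L = sqrt(l*(l+1)) * h_bar
= sqrt(4 * 5) * 1.055e-34
= sqrt(20) * 1.055e-34
= 4.4721 * 1.055e-34
= 4.7181e-34 J*s

4.7181e-34


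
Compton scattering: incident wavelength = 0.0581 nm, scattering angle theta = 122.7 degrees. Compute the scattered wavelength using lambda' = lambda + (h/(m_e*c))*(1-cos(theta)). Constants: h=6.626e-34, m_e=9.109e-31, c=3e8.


Compton wavelength: h/(m_e*c) = 2.4247e-12 m
d_lambda = 2.4247e-12 * (1 - cos(122.7 deg))
= 2.4247e-12 * 1.54024
= 3.7346e-12 m = 0.003735 nm
lambda' = 0.0581 + 0.003735
= 0.061835 nm

0.061835


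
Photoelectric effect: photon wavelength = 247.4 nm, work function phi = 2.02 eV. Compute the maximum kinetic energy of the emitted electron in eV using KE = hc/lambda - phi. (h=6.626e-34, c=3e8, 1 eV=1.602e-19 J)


E_photon = hc / lambda
= (6.626e-34)(3e8) / (247.4e-9)
= 8.0348e-19 J
= 5.0155 eV
KE = E_photon - phi
= 5.0155 - 2.02
= 2.9955 eV

2.9955


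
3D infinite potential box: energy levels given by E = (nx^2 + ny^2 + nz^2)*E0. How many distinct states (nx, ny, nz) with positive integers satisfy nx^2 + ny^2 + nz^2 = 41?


Enumerate all (nx, ny, nz) with nx^2 + ny^2 + nz^2 = 41:
(1,2,6)
(1,6,2)
(2,1,6)
(2,6,1)
(3,4,4)
(4,3,4)
(4,4,3)
(6,1,2)
(6,2,1)
Total degeneracy = 9

9


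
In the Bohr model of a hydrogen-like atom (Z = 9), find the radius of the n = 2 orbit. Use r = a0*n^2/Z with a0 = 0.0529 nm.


r = a0 * n^2 / Z
= 0.0529 * 2^2 / 9
= 0.0529 * 4 / 9
= 0.0235 nm

0.0235


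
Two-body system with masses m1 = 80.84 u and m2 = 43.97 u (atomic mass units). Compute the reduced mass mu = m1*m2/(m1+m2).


mu = m1 * m2 / (m1 + m2)
= 80.84 * 43.97 / (80.84 + 43.97)
= 3554.5348 / 124.81
= 28.4796 u

28.4796


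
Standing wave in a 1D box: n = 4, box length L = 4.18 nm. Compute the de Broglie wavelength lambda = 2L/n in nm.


lambda = 2L / n
= 2 * 4.18 / 4
= 8.36 / 4
= 2.09 nm

2.09


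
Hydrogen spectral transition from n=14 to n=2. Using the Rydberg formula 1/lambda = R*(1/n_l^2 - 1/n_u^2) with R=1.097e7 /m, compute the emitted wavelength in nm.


1/lambda = R * (1/n_l^2 - 1/n_u^2)
= 1.097e7 * (1/2^2 - 1/14^2)
= 1.097e7 * (0.25 - 0.005102)
= 1.097e7 * 0.244898
= 2.6865e+06 /m
lambda = 1 / 2.6865e+06 = 372.2273 nm

372.2273


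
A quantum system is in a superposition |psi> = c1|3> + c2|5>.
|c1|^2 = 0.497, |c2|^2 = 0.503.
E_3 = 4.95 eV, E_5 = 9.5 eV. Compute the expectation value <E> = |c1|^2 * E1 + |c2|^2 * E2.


<E> = |c1|^2 * E1 + |c2|^2 * E2
= 0.497 * 4.95 + 0.503 * 9.5
= 2.4602 + 4.7785
= 7.2386 eV

7.2386


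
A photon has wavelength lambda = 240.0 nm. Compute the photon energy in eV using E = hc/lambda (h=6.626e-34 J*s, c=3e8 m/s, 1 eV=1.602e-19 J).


E = hc / lambda
= (6.626e-34)(3e8) / (240.0e-9)
= 1.9878e-25 / 2.4000e-07
= 8.2825e-19 J
Converting to eV: 8.2825e-19 / 1.602e-19
= 5.1701 eV

5.1701


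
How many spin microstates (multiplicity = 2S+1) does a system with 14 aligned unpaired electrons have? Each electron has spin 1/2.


Total spin S = N * (1/2) = 14 * 0.5 = 7.0
Spin multiplicity = 2S + 1
= 2 * 7.0 + 1
= 15

15


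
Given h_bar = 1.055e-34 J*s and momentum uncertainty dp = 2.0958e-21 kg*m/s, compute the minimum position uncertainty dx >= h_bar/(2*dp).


dx = h_bar / (2 * dp)
= 1.055e-34 / (2 * 2.0958e-21)
= 1.055e-34 / 4.1916e-21
= 2.5169e-14 m

2.5169e-14


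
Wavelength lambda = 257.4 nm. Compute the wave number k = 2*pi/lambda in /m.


k = 2 * pi / lambda
= 6.2832 / (257.4e-9)
= 6.2832 / 2.5740e-07
= 2.4410e+07 /m

2.4410e+07


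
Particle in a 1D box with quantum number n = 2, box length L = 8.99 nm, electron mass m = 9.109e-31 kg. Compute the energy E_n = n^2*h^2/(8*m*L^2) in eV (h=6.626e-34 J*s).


E = n^2 * h^2 / (8 * m * L^2)
= 2^2 * (6.626e-34)^2 / (8 * 9.109e-31 * (8.99e-9)^2)
= 4 * 4.3904e-67 / (8 * 9.109e-31 * 8.0820e-17)
= 2.9818e-21 J
= 0.0186 eV

0.0186


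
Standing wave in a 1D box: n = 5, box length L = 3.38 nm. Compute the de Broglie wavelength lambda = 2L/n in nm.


lambda = 2L / n
= 2 * 3.38 / 5
= 6.76 / 5
= 1.352 nm

1.352


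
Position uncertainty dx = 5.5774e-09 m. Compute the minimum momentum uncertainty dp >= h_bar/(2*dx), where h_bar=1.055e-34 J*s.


dp = h_bar / (2 * dx)
= 1.055e-34 / (2 * 5.5774e-09)
= 1.055e-34 / 1.1155e-08
= 9.4578e-27 kg*m/s

9.4578e-27


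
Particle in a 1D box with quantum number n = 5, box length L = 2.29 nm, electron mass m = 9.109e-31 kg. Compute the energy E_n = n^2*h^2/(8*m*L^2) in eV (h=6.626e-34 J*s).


E = n^2 * h^2 / (8 * m * L^2)
= 5^2 * (6.626e-34)^2 / (8 * 9.109e-31 * (2.29e-9)^2)
= 25 * 4.3904e-67 / (8 * 9.109e-31 * 5.2441e-18)
= 2.8722e-19 J
= 1.7929 eV

1.7929


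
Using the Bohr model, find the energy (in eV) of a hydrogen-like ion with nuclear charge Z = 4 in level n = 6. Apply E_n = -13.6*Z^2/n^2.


E_n = -13.6 * Z^2 / n^2
= -13.6 * 4^2 / 6^2
= -13.6 * 16 / 36
= -6.0444 eV

-6.0444


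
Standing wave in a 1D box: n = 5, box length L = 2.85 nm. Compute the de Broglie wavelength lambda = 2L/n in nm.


lambda = 2L / n
= 2 * 2.85 / 5
= 5.7 / 5
= 1.14 nm

1.14


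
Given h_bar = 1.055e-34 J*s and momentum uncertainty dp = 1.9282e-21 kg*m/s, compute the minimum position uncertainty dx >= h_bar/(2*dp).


dx = h_bar / (2 * dp)
= 1.055e-34 / (2 * 1.9282e-21)
= 1.055e-34 / 3.8564e-21
= 2.7357e-14 m

2.7357e-14


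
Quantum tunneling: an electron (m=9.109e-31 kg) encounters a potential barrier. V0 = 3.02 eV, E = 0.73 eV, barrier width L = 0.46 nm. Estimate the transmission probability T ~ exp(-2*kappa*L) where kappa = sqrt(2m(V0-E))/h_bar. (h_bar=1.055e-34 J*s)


V0 - E = 2.29 eV = 3.6686e-19 J
kappa = sqrt(2 * m * (V0-E)) / h_bar
= sqrt(2 * 9.109e-31 * 3.6686e-19) / 1.055e-34
= 7.7490e+09 /m
2*kappa*L = 2 * 7.7490e+09 * 0.46e-9
= 7.1291
T = exp(-7.1291) = 8.014403e-04

8.014403e-04


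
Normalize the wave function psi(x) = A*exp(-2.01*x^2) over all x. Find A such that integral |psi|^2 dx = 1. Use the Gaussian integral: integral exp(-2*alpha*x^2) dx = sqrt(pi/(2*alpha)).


integral |psi|^2 dx = A^2 * sqrt(pi/(2*alpha)) = 1
A^2 = sqrt(2*alpha/pi)
= sqrt(2 * 2.01 / pi)
= 1.131197
A = sqrt(1.131197)
= 1.0636

1.0636


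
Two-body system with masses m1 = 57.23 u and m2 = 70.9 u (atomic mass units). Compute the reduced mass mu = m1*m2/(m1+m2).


mu = m1 * m2 / (m1 + m2)
= 57.23 * 70.9 / (57.23 + 70.9)
= 4057.607 / 128.13
= 31.6679 u

31.6679


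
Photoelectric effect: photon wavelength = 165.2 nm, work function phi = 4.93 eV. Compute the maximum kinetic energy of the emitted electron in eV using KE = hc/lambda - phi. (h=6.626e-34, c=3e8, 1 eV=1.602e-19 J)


E_photon = hc / lambda
= (6.626e-34)(3e8) / (165.2e-9)
= 1.2033e-18 J
= 7.511 eV
KE = E_photon - phi
= 7.511 - 4.93
= 2.581 eV

2.581


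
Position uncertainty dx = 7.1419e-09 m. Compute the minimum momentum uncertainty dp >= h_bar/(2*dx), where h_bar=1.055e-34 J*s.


dp = h_bar / (2 * dx)
= 1.055e-34 / (2 * 7.1419e-09)
= 1.055e-34 / 1.4284e-08
= 7.3860e-27 kg*m/s

7.3860e-27


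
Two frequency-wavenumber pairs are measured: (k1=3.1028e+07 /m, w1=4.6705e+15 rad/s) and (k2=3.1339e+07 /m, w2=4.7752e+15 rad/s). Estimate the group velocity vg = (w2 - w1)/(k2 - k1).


vg = (w2 - w1) / (k2 - k1)
= (4.7752e+15 - 4.6705e+15) / (3.1339e+07 - 3.1028e+07)
= 1.0470e+14 / 3.1100e+05
= 3.3666e+08 m/s

3.3666e+08


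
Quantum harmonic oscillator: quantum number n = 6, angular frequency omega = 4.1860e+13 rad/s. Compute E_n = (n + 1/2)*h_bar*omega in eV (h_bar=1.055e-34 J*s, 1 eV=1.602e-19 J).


E = (n + 1/2) * h_bar * omega
= (6 + 0.5) * 1.055e-34 * 4.1860e+13
= 6.5 * 4.4162e-21
= 2.8705e-20 J
= 0.1792 eV

0.1792


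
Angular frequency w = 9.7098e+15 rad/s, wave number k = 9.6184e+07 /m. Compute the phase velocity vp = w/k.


vp = w / k
= 9.7098e+15 / 9.6184e+07
= 1.0095e+08 m/s

1.0095e+08


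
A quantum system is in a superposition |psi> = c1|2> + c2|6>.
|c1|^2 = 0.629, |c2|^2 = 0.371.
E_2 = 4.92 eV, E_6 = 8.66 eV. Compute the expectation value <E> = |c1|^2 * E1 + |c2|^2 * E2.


<E> = |c1|^2 * E1 + |c2|^2 * E2
= 0.629 * 4.92 + 0.371 * 8.66
= 3.0947 + 3.2129
= 6.3075 eV

6.3075


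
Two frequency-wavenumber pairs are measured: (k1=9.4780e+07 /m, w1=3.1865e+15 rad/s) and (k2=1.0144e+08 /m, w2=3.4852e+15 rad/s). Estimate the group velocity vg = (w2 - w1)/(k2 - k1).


vg = (w2 - w1) / (k2 - k1)
= (3.4852e+15 - 3.1865e+15) / (1.0144e+08 - 9.4780e+07)
= 2.9870e+14 / 6.6600e+06
= 4.4850e+07 m/s

4.4850e+07


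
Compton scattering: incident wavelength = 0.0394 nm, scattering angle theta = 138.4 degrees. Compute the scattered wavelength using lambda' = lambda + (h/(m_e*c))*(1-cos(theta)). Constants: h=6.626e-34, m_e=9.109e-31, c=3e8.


Compton wavelength: h/(m_e*c) = 2.4247e-12 m
d_lambda = 2.4247e-12 * (1 - cos(138.4 deg))
= 2.4247e-12 * 1.747798
= 4.2379e-12 m = 0.004238 nm
lambda' = 0.0394 + 0.004238
= 0.043638 nm

0.043638


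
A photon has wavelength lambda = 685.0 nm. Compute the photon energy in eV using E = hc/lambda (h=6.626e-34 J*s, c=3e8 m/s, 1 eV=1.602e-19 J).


E = hc / lambda
= (6.626e-34)(3e8) / (685.0e-9)
= 1.9878e-25 / 6.8500e-07
= 2.9019e-19 J
Converting to eV: 2.9019e-19 / 1.602e-19
= 1.8114 eV

1.8114


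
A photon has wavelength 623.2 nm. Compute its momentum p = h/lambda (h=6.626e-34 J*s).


p = h / lambda
= 6.626e-34 / (623.2e-9)
= 6.626e-34 / 6.2320e-07
= 1.0632e-27 kg*m/s

1.0632e-27


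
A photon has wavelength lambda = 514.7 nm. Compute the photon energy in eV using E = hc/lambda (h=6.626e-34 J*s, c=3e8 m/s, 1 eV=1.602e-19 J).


E = hc / lambda
= (6.626e-34)(3e8) / (514.7e-9)
= 1.9878e-25 / 5.1470e-07
= 3.8621e-19 J
Converting to eV: 3.8621e-19 / 1.602e-19
= 2.4108 eV

2.4108


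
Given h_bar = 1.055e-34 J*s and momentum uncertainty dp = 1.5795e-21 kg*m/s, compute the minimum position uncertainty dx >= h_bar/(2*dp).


dx = h_bar / (2 * dp)
= 1.055e-34 / (2 * 1.5795e-21)
= 1.055e-34 / 3.1590e-21
= 3.3397e-14 m

3.3397e-14


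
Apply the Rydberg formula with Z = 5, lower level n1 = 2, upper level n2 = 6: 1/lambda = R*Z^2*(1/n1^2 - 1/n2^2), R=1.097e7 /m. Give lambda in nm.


1/lambda = R * Z^2 * (1/n1^2 - 1/n2^2)
= 1.097e7 * 5^2 * (1/2^2 - 1/6^2)
= 1.097e7 * 25 * (0.25 - 0.027778)
= 6.0944e+07 /m
lambda = 1 / 6.0944e+07
= 16.4084 nm

16.4084


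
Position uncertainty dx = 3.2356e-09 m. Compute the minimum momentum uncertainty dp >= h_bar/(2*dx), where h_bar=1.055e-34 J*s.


dp = h_bar / (2 * dx)
= 1.055e-34 / (2 * 3.2356e-09)
= 1.055e-34 / 6.4712e-09
= 1.6303e-26 kg*m/s

1.6303e-26


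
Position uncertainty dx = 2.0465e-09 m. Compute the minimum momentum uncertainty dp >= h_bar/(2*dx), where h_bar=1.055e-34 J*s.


dp = h_bar / (2 * dx)
= 1.055e-34 / (2 * 2.0465e-09)
= 1.055e-34 / 4.0930e-09
= 2.5776e-26 kg*m/s

2.5776e-26


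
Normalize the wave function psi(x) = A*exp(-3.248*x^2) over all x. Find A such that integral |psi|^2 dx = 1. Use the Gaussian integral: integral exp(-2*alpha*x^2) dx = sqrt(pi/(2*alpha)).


integral |psi|^2 dx = A^2 * sqrt(pi/(2*alpha)) = 1
A^2 = sqrt(2*alpha/pi)
= sqrt(2 * 3.248 / pi)
= 1.437964
A = sqrt(1.437964)
= 1.1992

1.1992


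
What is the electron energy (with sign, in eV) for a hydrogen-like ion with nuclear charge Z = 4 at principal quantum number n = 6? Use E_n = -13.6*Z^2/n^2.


E_n = -13.6 * Z^2 / n^2
= -13.6 * 4^2 / 6^2
= -13.6 * 16 / 36
= -6.0444 eV

-6.0444


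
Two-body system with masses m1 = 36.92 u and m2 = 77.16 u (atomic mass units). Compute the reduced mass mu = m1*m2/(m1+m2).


mu = m1 * m2 / (m1 + m2)
= 36.92 * 77.16 / (36.92 + 77.16)
= 2848.7472 / 114.08
= 24.9715 u

24.9715


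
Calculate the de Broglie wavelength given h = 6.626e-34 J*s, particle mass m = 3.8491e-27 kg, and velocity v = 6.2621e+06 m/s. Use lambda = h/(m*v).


lambda = h / (m * v)
= 6.626e-34 / (3.8491e-27 * 6.2621e+06)
= 6.626e-34 / 2.4103e-20
= 2.7490e-14 m

2.7490e-14


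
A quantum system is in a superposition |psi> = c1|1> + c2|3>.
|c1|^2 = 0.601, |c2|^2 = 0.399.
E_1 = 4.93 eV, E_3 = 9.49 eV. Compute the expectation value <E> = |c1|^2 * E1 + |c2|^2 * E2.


<E> = |c1|^2 * E1 + |c2|^2 * E2
= 0.601 * 4.93 + 0.399 * 9.49
= 2.9629 + 3.7865
= 6.7494 eV

6.7494


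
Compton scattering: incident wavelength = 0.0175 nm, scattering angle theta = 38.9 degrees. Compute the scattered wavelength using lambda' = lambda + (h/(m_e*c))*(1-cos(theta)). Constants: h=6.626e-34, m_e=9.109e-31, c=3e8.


Compton wavelength: h/(m_e*c) = 2.4247e-12 m
d_lambda = 2.4247e-12 * (1 - cos(38.9 deg))
= 2.4247e-12 * 0.221757
= 5.3770e-13 m = 0.000538 nm
lambda' = 0.0175 + 0.000538
= 0.018038 nm

0.018038


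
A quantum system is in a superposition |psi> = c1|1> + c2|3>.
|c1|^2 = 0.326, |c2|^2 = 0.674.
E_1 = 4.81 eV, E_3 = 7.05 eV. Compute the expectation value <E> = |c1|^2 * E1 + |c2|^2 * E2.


<E> = |c1|^2 * E1 + |c2|^2 * E2
= 0.326 * 4.81 + 0.674 * 7.05
= 1.5681 + 4.7517
= 6.3198 eV

6.3198


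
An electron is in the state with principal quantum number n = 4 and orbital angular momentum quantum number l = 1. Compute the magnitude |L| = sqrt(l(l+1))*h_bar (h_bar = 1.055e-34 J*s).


L = sqrt(l*(l+1)) * h_bar
= sqrt(1 * 2) * 1.055e-34
= sqrt(2) * 1.055e-34
= 1.4142 * 1.055e-34
= 1.4920e-34 J*s

1.4920e-34


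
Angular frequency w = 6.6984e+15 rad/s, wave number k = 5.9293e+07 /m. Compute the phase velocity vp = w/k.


vp = w / k
= 6.6984e+15 / 5.9293e+07
= 1.1297e+08 m/s

1.1297e+08


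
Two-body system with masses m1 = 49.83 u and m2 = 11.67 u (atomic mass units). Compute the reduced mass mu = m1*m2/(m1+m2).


mu = m1 * m2 / (m1 + m2)
= 49.83 * 11.67 / (49.83 + 11.67)
= 581.5161 / 61.5
= 9.4555 u

9.4555


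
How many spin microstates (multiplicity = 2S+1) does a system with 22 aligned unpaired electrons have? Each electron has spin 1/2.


Total spin S = N * (1/2) = 22 * 0.5 = 11.0
Spin multiplicity = 2S + 1
= 2 * 11.0 + 1
= 23

23


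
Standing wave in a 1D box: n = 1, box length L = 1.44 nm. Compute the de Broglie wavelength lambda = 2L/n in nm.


lambda = 2L / n
= 2 * 1.44 / 1
= 2.88 / 1
= 2.88 nm

2.88


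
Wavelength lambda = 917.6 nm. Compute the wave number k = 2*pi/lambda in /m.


k = 2 * pi / lambda
= 6.2832 / (917.6e-9)
= 6.2832 / 9.1760e-07
= 6.8474e+06 /m

6.8474e+06


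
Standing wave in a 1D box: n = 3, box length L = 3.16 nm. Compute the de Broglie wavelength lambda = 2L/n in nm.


lambda = 2L / n
= 2 * 3.16 / 3
= 6.32 / 3
= 2.1067 nm

2.1067


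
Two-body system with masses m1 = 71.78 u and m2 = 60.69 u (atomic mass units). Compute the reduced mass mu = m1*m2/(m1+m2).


mu = m1 * m2 / (m1 + m2)
= 71.78 * 60.69 / (71.78 + 60.69)
= 4356.3282 / 132.47
= 32.8854 u

32.8854


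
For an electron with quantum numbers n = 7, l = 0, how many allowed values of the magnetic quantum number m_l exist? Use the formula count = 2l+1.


m_l ranges from -l to +l in integer steps
So m_l goes from -0 to +0
Count = 2l + 1 = 2*0 + 1
= 1

1


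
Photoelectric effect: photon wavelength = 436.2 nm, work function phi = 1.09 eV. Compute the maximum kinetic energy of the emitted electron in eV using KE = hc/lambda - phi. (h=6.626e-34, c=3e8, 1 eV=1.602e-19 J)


E_photon = hc / lambda
= (6.626e-34)(3e8) / (436.2e-9)
= 4.5571e-19 J
= 2.8446 eV
KE = E_photon - phi
= 2.8446 - 1.09
= 1.7546 eV

1.7546


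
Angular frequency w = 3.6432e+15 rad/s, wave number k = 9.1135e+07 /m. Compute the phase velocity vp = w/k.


vp = w / k
= 3.6432e+15 / 9.1135e+07
= 3.9976e+07 m/s

3.9976e+07


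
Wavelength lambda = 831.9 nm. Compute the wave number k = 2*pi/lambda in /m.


k = 2 * pi / lambda
= 6.2832 / (831.9e-9)
= 6.2832 / 8.3190e-07
= 7.5528e+06 /m

7.5528e+06


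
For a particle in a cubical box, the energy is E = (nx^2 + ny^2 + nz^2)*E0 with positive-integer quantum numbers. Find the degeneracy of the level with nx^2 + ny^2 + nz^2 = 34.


Enumerate all (nx, ny, nz) with nx^2 + ny^2 + nz^2 = 34:
(3,3,4)
(3,4,3)
(4,3,3)
Total degeneracy = 3

3


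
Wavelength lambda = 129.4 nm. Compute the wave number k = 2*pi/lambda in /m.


k = 2 * pi / lambda
= 6.2832 / (129.4e-9)
= 6.2832 / 1.2940e-07
= 4.8556e+07 /m

4.8556e+07


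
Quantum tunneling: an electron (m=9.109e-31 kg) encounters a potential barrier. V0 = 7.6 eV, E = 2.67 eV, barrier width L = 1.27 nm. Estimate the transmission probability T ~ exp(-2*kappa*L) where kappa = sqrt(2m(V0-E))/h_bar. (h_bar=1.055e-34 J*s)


V0 - E = 4.93 eV = 7.8979e-19 J
kappa = sqrt(2 * m * (V0-E)) / h_bar
= sqrt(2 * 9.109e-31 * 7.8979e-19) / 1.055e-34
= 1.1370e+10 /m
2*kappa*L = 2 * 1.1370e+10 * 1.27e-9
= 28.8793
T = exp(-28.8793) = 2.870048e-13

2.870048e-13


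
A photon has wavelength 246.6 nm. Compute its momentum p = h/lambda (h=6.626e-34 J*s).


p = h / lambda
= 6.626e-34 / (246.6e-9)
= 6.626e-34 / 2.4660e-07
= 2.6869e-27 kg*m/s

2.6869e-27


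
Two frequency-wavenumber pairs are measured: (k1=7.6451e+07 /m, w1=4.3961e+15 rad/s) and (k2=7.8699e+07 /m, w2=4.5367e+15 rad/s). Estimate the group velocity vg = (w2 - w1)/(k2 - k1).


vg = (w2 - w1) / (k2 - k1)
= (4.5367e+15 - 4.3961e+15) / (7.8699e+07 - 7.6451e+07)
= 1.4060e+14 / 2.2480e+06
= 6.2544e+07 m/s

6.2544e+07


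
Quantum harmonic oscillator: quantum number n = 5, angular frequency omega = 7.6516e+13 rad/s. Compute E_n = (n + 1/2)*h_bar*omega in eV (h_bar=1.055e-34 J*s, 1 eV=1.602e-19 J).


E = (n + 1/2) * h_bar * omega
= (5 + 0.5) * 1.055e-34 * 7.6516e+13
= 5.5 * 8.0724e-21
= 4.4398e-20 J
= 0.2771 eV

0.2771


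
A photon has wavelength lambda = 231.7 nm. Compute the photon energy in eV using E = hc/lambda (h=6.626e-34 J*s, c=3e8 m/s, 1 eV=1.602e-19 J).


E = hc / lambda
= (6.626e-34)(3e8) / (231.7e-9)
= 1.9878e-25 / 2.3170e-07
= 8.5792e-19 J
Converting to eV: 8.5792e-19 / 1.602e-19
= 5.3553 eV

5.3553


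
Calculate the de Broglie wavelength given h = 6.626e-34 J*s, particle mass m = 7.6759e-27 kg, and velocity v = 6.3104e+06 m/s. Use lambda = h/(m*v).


lambda = h / (m * v)
= 6.626e-34 / (7.6759e-27 * 6.3104e+06)
= 6.626e-34 / 4.8438e-20
= 1.3679e-14 m

1.3679e-14


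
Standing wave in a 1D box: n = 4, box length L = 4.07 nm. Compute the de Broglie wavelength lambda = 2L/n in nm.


lambda = 2L / n
= 2 * 4.07 / 4
= 8.14 / 4
= 2.035 nm

2.035


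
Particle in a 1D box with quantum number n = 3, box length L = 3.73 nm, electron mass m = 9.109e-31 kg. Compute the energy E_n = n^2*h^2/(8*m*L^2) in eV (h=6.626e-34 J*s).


E = n^2 * h^2 / (8 * m * L^2)
= 3^2 * (6.626e-34)^2 / (8 * 9.109e-31 * (3.73e-9)^2)
= 9 * 4.3904e-67 / (8 * 9.109e-31 * 1.3913e-17)
= 3.8973e-20 J
= 0.2433 eV

0.2433


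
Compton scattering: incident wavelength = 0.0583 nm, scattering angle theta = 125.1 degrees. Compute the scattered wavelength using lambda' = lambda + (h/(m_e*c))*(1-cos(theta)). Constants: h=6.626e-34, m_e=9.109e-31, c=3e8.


Compton wavelength: h/(m_e*c) = 2.4247e-12 m
d_lambda = 2.4247e-12 * (1 - cos(125.1 deg))
= 2.4247e-12 * 1.575005
= 3.8189e-12 m = 0.003819 nm
lambda' = 0.0583 + 0.003819
= 0.062119 nm

0.062119


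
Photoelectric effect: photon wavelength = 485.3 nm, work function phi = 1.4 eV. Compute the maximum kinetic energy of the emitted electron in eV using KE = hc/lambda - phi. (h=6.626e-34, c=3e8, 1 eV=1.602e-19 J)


E_photon = hc / lambda
= (6.626e-34)(3e8) / (485.3e-9)
= 4.0960e-19 J
= 2.5568 eV
KE = E_photon - phi
= 2.5568 - 1.4
= 1.1568 eV

1.1568


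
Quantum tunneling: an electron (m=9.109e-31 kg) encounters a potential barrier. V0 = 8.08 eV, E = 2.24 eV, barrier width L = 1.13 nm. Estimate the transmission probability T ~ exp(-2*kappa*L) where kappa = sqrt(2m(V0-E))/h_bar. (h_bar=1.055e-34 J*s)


V0 - E = 5.84 eV = 9.3557e-19 J
kappa = sqrt(2 * m * (V0-E)) / h_bar
= sqrt(2 * 9.109e-31 * 9.3557e-19) / 1.055e-34
= 1.2375e+10 /m
2*kappa*L = 2 * 1.2375e+10 * 1.13e-9
= 27.9669
T = exp(-27.9669) = 7.147245e-13

7.147245e-13


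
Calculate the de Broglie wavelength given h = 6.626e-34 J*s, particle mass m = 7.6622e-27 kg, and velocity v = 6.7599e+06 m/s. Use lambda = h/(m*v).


lambda = h / (m * v)
= 6.626e-34 / (7.6622e-27 * 6.7599e+06)
= 6.626e-34 / 5.1796e-20
= 1.2793e-14 m

1.2793e-14


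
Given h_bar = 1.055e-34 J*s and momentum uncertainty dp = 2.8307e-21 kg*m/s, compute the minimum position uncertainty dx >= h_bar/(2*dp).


dx = h_bar / (2 * dp)
= 1.055e-34 / (2 * 2.8307e-21)
= 1.055e-34 / 5.6614e-21
= 1.8635e-14 m

1.8635e-14


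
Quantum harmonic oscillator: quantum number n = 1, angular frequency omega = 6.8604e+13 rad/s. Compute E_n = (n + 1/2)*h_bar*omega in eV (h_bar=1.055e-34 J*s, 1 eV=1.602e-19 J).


E = (n + 1/2) * h_bar * omega
= (1 + 0.5) * 1.055e-34 * 6.8604e+13
= 1.5 * 7.2377e-21
= 1.0857e-20 J
= 0.0678 eV

0.0678


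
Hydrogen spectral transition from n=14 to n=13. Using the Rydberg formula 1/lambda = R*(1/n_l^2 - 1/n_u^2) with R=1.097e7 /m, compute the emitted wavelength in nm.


1/lambda = R * (1/n_l^2 - 1/n_u^2)
= 1.097e7 * (1/13^2 - 1/14^2)
= 1.097e7 * (0.005917 - 0.005102)
= 1.097e7 * 0.000815
= 8.9419e+03 /m
lambda = 1 / 8.9419e+03 = 111833.6203 nm

111833.6203


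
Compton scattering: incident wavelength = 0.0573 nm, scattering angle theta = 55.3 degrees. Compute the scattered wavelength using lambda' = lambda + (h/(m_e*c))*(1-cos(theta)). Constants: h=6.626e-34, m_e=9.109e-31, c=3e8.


Compton wavelength: h/(m_e*c) = 2.4247e-12 m
d_lambda = 2.4247e-12 * (1 - cos(55.3 deg))
= 2.4247e-12 * 0.43072
= 1.0444e-12 m = 0.001044 nm
lambda' = 0.0573 + 0.001044
= 0.058344 nm

0.058344


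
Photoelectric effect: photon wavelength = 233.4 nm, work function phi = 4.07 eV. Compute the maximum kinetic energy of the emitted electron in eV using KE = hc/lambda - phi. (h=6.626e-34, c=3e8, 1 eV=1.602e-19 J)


E_photon = hc / lambda
= (6.626e-34)(3e8) / (233.4e-9)
= 8.5167e-19 J
= 5.3163 eV
KE = E_photon - phi
= 5.3163 - 4.07
= 1.2463 eV

1.2463


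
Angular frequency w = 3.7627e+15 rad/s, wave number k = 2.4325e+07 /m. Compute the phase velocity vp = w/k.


vp = w / k
= 3.7627e+15 / 2.4325e+07
= 1.5468e+08 m/s

1.5468e+08


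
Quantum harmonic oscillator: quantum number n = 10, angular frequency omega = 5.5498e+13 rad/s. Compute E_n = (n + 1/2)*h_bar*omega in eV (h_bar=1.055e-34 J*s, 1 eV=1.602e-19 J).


E = (n + 1/2) * h_bar * omega
= (10 + 0.5) * 1.055e-34 * 5.5498e+13
= 10.5 * 5.8550e-21
= 6.1478e-20 J
= 0.3838 eV

0.3838


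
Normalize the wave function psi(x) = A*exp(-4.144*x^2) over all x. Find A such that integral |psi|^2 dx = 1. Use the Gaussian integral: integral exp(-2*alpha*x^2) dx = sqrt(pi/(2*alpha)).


integral |psi|^2 dx = A^2 * sqrt(pi/(2*alpha)) = 1
A^2 = sqrt(2*alpha/pi)
= sqrt(2 * 4.144 / pi)
= 1.624239
A = sqrt(1.624239)
= 1.2745

1.2745


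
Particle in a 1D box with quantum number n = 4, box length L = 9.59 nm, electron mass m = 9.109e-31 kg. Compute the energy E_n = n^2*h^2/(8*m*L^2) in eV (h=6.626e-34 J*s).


E = n^2 * h^2 / (8 * m * L^2)
= 4^2 * (6.626e-34)^2 / (8 * 9.109e-31 * (9.59e-9)^2)
= 16 * 4.3904e-67 / (8 * 9.109e-31 * 9.1968e-17)
= 1.0482e-20 J
= 0.0654 eV

0.0654


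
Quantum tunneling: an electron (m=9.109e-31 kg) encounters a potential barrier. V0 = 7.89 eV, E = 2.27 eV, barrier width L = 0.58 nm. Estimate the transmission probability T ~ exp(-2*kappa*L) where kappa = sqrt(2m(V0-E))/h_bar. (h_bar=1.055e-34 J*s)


V0 - E = 5.62 eV = 9.0032e-19 J
kappa = sqrt(2 * m * (V0-E)) / h_bar
= sqrt(2 * 9.109e-31 * 9.0032e-19) / 1.055e-34
= 1.2139e+10 /m
2*kappa*L = 2 * 1.2139e+10 * 0.58e-9
= 14.0817
T = exp(-14.0817) = 7.662889e-07

7.662889e-07


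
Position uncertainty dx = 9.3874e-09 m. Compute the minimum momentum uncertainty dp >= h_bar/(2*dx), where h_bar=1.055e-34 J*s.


dp = h_bar / (2 * dx)
= 1.055e-34 / (2 * 9.3874e-09)
= 1.055e-34 / 1.8775e-08
= 5.6192e-27 kg*m/s

5.6192e-27


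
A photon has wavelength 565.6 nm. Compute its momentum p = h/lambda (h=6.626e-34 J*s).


p = h / lambda
= 6.626e-34 / (565.6e-9)
= 6.626e-34 / 5.6560e-07
= 1.1715e-27 kg*m/s

1.1715e-27


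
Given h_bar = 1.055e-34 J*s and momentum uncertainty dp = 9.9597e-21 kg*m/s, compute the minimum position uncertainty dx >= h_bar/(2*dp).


dx = h_bar / (2 * dp)
= 1.055e-34 / (2 * 9.9597e-21)
= 1.055e-34 / 1.9919e-20
= 5.2963e-15 m

5.2963e-15


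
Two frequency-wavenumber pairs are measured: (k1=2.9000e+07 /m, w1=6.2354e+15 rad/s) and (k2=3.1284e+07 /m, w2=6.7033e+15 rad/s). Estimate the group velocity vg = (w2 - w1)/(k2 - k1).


vg = (w2 - w1) / (k2 - k1)
= (6.7033e+15 - 6.2354e+15) / (3.1284e+07 - 2.9000e+07)
= 4.6790e+14 / 2.2840e+06
= 2.0486e+08 m/s

2.0486e+08


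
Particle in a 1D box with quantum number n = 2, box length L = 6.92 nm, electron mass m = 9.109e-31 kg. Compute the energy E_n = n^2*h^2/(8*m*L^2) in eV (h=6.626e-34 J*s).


E = n^2 * h^2 / (8 * m * L^2)
= 2^2 * (6.626e-34)^2 / (8 * 9.109e-31 * (6.92e-9)^2)
= 4 * 4.3904e-67 / (8 * 9.109e-31 * 4.7886e-17)
= 5.0326e-21 J
= 0.0314 eV

0.0314


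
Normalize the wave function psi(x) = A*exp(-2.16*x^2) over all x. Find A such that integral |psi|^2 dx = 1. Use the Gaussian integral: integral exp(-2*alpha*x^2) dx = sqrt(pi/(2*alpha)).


integral |psi|^2 dx = A^2 * sqrt(pi/(2*alpha)) = 1
A^2 = sqrt(2*alpha/pi)
= sqrt(2 * 2.16 / pi)
= 1.172646
A = sqrt(1.172646)
= 1.0829

1.0829


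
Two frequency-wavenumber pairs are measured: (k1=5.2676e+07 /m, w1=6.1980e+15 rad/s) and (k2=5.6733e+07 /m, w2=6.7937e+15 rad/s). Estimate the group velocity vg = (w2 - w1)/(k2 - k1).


vg = (w2 - w1) / (k2 - k1)
= (6.7937e+15 - 6.1980e+15) / (5.6733e+07 - 5.2676e+07)
= 5.9570e+14 / 4.0570e+06
= 1.4683e+08 m/s

1.4683e+08


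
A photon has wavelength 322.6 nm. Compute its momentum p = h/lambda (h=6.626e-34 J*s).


p = h / lambda
= 6.626e-34 / (322.6e-9)
= 6.626e-34 / 3.2260e-07
= 2.0539e-27 kg*m/s

2.0539e-27


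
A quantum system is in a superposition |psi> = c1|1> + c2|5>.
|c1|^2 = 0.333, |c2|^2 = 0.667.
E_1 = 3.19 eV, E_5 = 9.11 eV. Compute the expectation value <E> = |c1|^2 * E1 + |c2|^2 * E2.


<E> = |c1|^2 * E1 + |c2|^2 * E2
= 0.333 * 3.19 + 0.667 * 9.11
= 1.0623 + 6.0764
= 7.1386 eV

7.1386


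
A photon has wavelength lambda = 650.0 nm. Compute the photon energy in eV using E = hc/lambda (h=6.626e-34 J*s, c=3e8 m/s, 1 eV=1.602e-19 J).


E = hc / lambda
= (6.626e-34)(3e8) / (650.0e-9)
= 1.9878e-25 / 6.5000e-07
= 3.0582e-19 J
Converting to eV: 3.0582e-19 / 1.602e-19
= 1.909 eV

1.909


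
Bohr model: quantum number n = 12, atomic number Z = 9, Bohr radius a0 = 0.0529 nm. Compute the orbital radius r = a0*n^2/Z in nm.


r = a0 * n^2 / Z
= 0.0529 * 12^2 / 9
= 0.0529 * 144 / 9
= 0.8464 nm

0.8464


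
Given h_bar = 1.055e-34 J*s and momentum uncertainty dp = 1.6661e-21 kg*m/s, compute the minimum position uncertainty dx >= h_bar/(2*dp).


dx = h_bar / (2 * dp)
= 1.055e-34 / (2 * 1.6661e-21)
= 1.055e-34 / 3.3322e-21
= 3.1661e-14 m

3.1661e-14


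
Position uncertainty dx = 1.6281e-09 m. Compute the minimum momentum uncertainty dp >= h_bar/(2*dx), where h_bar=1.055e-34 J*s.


dp = h_bar / (2 * dx)
= 1.055e-34 / (2 * 1.6281e-09)
= 1.055e-34 / 3.2562e-09
= 3.2400e-26 kg*m/s

3.2400e-26


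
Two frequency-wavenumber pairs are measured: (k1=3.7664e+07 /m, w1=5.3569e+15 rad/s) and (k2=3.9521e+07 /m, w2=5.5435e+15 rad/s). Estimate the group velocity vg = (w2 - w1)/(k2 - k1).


vg = (w2 - w1) / (k2 - k1)
= (5.5435e+15 - 5.3569e+15) / (3.9521e+07 - 3.7664e+07)
= 1.8660e+14 / 1.8570e+06
= 1.0048e+08 m/s

1.0048e+08


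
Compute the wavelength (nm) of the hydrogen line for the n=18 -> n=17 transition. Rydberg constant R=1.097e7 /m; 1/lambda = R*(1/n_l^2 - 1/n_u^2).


1/lambda = R * (1/n_l^2 - 1/n_u^2)
= 1.097e7 * (1/17^2 - 1/18^2)
= 1.097e7 * (0.00346 - 0.003086)
= 1.097e7 * 0.000374
= 4.1005e+03 /m
lambda = 1 / 4.1005e+03 = 243875.5046 nm

243875.5046


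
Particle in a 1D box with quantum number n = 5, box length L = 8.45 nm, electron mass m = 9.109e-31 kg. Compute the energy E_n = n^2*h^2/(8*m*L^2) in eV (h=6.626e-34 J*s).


E = n^2 * h^2 / (8 * m * L^2)
= 5^2 * (6.626e-34)^2 / (8 * 9.109e-31 * (8.45e-9)^2)
= 25 * 4.3904e-67 / (8 * 9.109e-31 * 7.1402e-17)
= 2.1094e-20 J
= 0.1317 eV

0.1317


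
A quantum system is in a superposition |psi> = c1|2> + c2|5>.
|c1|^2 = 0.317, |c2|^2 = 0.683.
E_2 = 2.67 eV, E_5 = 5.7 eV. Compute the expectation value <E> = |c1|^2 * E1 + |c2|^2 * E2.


<E> = |c1|^2 * E1 + |c2|^2 * E2
= 0.317 * 2.67 + 0.683 * 5.7
= 0.8464 + 3.8931
= 4.7395 eV

4.7395


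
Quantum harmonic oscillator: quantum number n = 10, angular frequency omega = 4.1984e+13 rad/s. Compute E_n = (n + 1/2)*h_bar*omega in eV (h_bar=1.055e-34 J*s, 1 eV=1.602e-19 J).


E = (n + 1/2) * h_bar * omega
= (10 + 0.5) * 1.055e-34 * 4.1984e+13
= 10.5 * 4.4293e-21
= 4.6508e-20 J
= 0.2903 eV

0.2903


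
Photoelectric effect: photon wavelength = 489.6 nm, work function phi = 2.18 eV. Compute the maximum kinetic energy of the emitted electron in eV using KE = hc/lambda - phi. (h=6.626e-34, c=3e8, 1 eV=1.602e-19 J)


E_photon = hc / lambda
= (6.626e-34)(3e8) / (489.6e-9)
= 4.0600e-19 J
= 2.5344 eV
KE = E_photon - phi
= 2.5344 - 2.18
= 0.3544 eV

0.3544


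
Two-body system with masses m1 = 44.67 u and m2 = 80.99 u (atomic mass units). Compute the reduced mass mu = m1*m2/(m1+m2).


mu = m1 * m2 / (m1 + m2)
= 44.67 * 80.99 / (44.67 + 80.99)
= 3617.8233 / 125.66
= 28.7906 u

28.7906


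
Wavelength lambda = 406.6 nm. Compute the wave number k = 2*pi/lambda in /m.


k = 2 * pi / lambda
= 6.2832 / (406.6e-9)
= 6.2832 / 4.0660e-07
= 1.5453e+07 /m

1.5453e+07


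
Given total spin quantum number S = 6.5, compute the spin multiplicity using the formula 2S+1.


Spin multiplicity = 2S + 1
= 2 * 6.5 + 1
= 13.0 + 1
= 14

14


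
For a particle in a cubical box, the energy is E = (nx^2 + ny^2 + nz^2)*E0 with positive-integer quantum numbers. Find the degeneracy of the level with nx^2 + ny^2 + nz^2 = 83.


Enumerate all (nx, ny, nz) with nx^2 + ny^2 + nz^2 = 83:
(1,1,9)
(1,9,1)
(3,5,7)
(3,7,5)
(5,3,7)
(5,7,3)
(7,3,5)
(7,5,3)
(9,1,1)
Total degeneracy = 9

9


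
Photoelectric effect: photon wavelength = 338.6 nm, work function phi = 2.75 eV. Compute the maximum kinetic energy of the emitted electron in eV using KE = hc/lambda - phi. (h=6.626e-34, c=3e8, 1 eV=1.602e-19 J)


E_photon = hc / lambda
= (6.626e-34)(3e8) / (338.6e-9)
= 5.8706e-19 J
= 3.6646 eV
KE = E_photon - phi
= 3.6646 - 2.75
= 0.9146 eV

0.9146


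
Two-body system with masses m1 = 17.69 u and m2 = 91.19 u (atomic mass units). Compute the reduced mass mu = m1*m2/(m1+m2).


mu = m1 * m2 / (m1 + m2)
= 17.69 * 91.19 / (17.69 + 91.19)
= 1613.1511 / 108.88
= 14.8159 u

14.8159


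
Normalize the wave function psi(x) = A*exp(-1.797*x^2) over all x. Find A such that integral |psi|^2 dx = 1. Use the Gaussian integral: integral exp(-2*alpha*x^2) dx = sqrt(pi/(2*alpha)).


integral |psi|^2 dx = A^2 * sqrt(pi/(2*alpha)) = 1
A^2 = sqrt(2*alpha/pi)
= sqrt(2 * 1.797 / pi)
= 1.069582
A = sqrt(1.069582)
= 1.0342

1.0342


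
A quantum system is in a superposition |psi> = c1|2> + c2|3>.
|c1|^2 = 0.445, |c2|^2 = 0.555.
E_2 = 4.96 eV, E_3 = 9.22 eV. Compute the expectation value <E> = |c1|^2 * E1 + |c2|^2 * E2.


<E> = |c1|^2 * E1 + |c2|^2 * E2
= 0.445 * 4.96 + 0.555 * 9.22
= 2.2072 + 5.1171
= 7.3243 eV

7.3243


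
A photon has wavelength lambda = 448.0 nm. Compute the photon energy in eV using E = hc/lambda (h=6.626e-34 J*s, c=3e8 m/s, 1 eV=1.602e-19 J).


E = hc / lambda
= (6.626e-34)(3e8) / (448.0e-9)
= 1.9878e-25 / 4.4800e-07
= 4.4371e-19 J
Converting to eV: 4.4371e-19 / 1.602e-19
= 2.7697 eV

2.7697


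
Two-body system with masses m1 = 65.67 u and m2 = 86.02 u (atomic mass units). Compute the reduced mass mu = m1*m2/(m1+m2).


mu = m1 * m2 / (m1 + m2)
= 65.67 * 86.02 / (65.67 + 86.02)
= 5648.9334 / 151.69
= 37.24 u

37.24


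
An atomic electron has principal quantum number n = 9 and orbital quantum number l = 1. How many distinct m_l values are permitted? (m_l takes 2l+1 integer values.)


m_l ranges from -l to +l in integer steps
So m_l goes from -1 to +1
Count = 2l + 1 = 2*1 + 1
= 3

3


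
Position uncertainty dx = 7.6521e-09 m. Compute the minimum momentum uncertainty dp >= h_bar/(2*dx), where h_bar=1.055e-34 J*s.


dp = h_bar / (2 * dx)
= 1.055e-34 / (2 * 7.6521e-09)
= 1.055e-34 / 1.5304e-08
= 6.8935e-27 kg*m/s

6.8935e-27


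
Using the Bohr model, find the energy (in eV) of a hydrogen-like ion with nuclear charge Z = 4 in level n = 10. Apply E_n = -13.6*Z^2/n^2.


E_n = -13.6 * Z^2 / n^2
= -13.6 * 4^2 / 10^2
= -13.6 * 16 / 100
= -2.176 eV

-2.176


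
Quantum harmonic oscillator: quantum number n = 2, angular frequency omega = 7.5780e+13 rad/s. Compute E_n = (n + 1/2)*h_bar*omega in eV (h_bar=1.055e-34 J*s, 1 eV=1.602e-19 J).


E = (n + 1/2) * h_bar * omega
= (2 + 0.5) * 1.055e-34 * 7.5780e+13
= 2.5 * 7.9948e-21
= 1.9987e-20 J
= 0.1248 eV

0.1248


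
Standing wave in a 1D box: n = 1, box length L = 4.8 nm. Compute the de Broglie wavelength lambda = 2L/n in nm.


lambda = 2L / n
= 2 * 4.8 / 1
= 9.6 / 1
= 9.6 nm

9.6


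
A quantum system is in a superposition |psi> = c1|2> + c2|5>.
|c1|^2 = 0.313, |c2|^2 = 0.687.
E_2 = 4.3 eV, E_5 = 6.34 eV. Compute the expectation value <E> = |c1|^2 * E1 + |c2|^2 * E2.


<E> = |c1|^2 * E1 + |c2|^2 * E2
= 0.313 * 4.3 + 0.687 * 6.34
= 1.3459 + 4.3556
= 5.7015 eV

5.7015
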